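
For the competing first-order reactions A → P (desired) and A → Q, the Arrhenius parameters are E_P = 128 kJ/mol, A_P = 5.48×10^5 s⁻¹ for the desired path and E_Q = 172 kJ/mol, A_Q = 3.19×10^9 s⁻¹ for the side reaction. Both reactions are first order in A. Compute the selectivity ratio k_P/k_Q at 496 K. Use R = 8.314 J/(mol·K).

7.39

With equal orders, S_{P/Q} = k_P/k_Q = (A_P/A_Q)·exp[(E_Q−E_P)/(RT)].
(E_Q−E_P)/(RT) = (172−128)×10³/(8.314×496) = 44000/4124 = 10.67.
k_P/k_Q = (5.48×10^5/3.19×10^9)·exp(10.67) = 1.718×10^-4 × 43041 = 7.39.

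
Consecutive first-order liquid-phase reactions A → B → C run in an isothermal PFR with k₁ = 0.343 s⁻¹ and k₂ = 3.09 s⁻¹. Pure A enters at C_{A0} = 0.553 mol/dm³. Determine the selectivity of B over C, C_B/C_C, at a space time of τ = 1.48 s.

0.228

Solving the coupled first-order balances gives C_B(τ) = [k₁/(k₂−k₁)]·C_{A0}·(e^(−k₁τ) − e^(−k₂τ)).
e^(−k₁τ) = e^(−0.343×1.48) = e^(−0.5076) = 0.6019; e^(−k₂τ) = e^(−4.573) = 0.01032.
C_B = 0.343×0.553/(3.09−0.343) × (0.6019−0.01032) = 0.06905×0.5916 = 0.04085 mol/dm³.
C_A = C_{A0}e^(−k₁τ) = 0.3329 mol/dm³, so C_C = C_{A0}−C_A−C_B = 0.1793 mol/dm³; C_B/C_C = 0.228.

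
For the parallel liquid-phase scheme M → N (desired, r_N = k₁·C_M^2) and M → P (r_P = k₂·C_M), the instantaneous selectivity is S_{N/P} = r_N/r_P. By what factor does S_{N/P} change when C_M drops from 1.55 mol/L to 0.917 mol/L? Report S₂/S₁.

0.592

S_{N/P} = (k₁/k₂)·C_M, so S₂/S₁ = (C_{M,2}/C_{M,1}).
= 0.917/1.55 = 0.592.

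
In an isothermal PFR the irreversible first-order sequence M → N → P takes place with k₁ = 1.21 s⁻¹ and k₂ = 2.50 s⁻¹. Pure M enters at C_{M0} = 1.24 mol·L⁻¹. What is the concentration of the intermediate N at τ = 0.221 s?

0.221 mol·L⁻¹

Solving the coupled first-order balances gives C_N(τ) = [k₁/(k₂−k₁)]·C_{M0}·(e^(−k₁τ) − e^(−k₂τ)).
e^(−k₁τ) = e^(−1.21×0.221) = e^(−0.2674) = 0.7654; e^(−k₂τ) = e^(−0.5525) = 0.5755.
C_N = 1.21×1.24/(2.50−1.21) × (0.7654−0.5755) = 1.163×0.1898 = 0.2208 mol·L⁻¹.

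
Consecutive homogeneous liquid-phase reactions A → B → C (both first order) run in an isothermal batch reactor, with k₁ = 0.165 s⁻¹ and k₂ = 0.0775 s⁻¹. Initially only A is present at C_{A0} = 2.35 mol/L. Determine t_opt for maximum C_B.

Setting dC_B/dt = 0 gives t_opt = ln(k₂/k₁)/(k₂−k₁).
= ln(0.0775/0.165)/(0.0775−0.165) = ln(0.4697)/-0.08750 = -0.7557/-0.08750 = 8.64 s.

8.64 s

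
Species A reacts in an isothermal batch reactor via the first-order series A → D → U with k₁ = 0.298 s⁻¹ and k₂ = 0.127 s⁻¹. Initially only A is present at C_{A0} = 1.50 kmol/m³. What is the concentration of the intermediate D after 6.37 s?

The intermediate concentration in a first-order A→B→C sequence is C_D = k₁C_{A0}(e^(−k₁t) − e^(−k₂t))/(k₂−k₁).
e^(−k₁t) = e^(−0.298×6.37) = e^(−1.898) = 0.1498; e^(−k₂t) = e^(−0.8090) = 0.4453.
C_D = 0.298×1.50/(0.127−0.298) × (0.1498−0.4453) = (-2.614)×(-0.2955) = 0.7724 kmol/m³.

0.772 kmol/m³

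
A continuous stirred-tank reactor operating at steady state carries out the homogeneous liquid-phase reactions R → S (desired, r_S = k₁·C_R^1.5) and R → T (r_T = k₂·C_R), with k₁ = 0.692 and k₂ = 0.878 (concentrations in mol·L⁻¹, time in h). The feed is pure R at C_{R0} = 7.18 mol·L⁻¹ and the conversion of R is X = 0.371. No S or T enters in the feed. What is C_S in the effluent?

1.67 mol·L⁻¹

Exit C_R = C_{R0}(1−X) = 7.18×0.629 = 4.516 mol·L⁻¹.
Rates in a CSTR are evaluated at the outlet concentration: r_S = 0.692×4.516^1.5 = 6.642, r_T = 0.878×4.516 = 3.965.
Fraction of consumed R going to S: r_S/(r_S+r_T) = 0.6262.
C_S = 0.6262·C_{R0}·X = 0.6262×7.18×0.371 = 1.67 mol·L⁻¹.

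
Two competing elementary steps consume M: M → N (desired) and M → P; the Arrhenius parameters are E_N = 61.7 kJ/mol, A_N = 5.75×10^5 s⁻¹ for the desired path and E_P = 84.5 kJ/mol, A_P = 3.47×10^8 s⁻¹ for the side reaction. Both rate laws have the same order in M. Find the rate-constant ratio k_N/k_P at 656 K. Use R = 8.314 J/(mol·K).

With equal orders, S_{N/P} = k_N/k_P = (A_N/A_P)·exp[(E_P−E_N)/(RT)].
(E_P−E_N)/(RT) = (84.5−61.7)×10³/(8.314×656) = 22800/5454 = 4.180.
k_N/k_P = (5.75×10^5/3.47×10^8)·exp(4.180) = 0.001657 × 65.39 = 0.108.
Since E_N < E_P, lowering the temperature improves selectivity toward N.

0.108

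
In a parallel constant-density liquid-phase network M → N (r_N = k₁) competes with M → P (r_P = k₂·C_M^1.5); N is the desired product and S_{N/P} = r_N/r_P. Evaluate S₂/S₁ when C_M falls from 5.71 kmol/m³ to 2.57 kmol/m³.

S_{N/P} = (k₁/k₂)·C_M^-1.5, so S₂/S₁ = (C_{M,2}/C_{M,1})^-1.5.
= (2.57/5.71)^(-1.5) = (0.4501)^(-1.5) = 3.31.
Selectivity toward N rises as C_M falls — low-concentration operation is favoured.

3.31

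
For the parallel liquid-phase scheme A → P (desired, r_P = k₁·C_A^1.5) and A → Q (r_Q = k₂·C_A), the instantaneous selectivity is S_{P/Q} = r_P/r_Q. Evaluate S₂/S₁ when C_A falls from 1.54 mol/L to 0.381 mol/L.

S_{P/Q} = (k₁/k₂)·C_A^0.5, so S₂/S₁ = (C_{A,2}/C_{A,1})^0.5.
= (0.381/1.54)^0.5 = (0.2474)^0.5 = 0.497.

0.497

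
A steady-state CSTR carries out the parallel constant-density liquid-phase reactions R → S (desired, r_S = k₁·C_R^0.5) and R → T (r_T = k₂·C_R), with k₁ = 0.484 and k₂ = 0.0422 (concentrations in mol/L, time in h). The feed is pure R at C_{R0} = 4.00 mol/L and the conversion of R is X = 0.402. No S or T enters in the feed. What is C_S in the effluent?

Exit C_R = C_{R0}(1−X) = 4.00×0.598 = 2.392 mol/L.
In a CSTR the entire volume is at exit conditions, so r_S = 0.484×2.392^0.5 = 0.7486 and r_T = 0.0422×2.392 = 0.1009.
Fraction of consumed R going to S: r_S/(r_S+r_T) = 0.8812.
C_S = 0.8812·C_{R0}·X = 0.8812×4.00×0.402 = 1.42 mol/L.

1.42 mol/L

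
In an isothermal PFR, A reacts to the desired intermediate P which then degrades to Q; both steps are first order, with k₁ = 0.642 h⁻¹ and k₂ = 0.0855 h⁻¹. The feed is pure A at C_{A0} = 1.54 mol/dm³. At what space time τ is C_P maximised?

For first-order series the maximum of C_P occurs at τ_opt = ln(k₂/k₁)/(k₂−k₁).
= ln(0.0855/0.642)/(0.0855−0.642) = ln(0.1332)/-0.5565 = -2.016/-0.5565 = 3.62 h.

3.62 h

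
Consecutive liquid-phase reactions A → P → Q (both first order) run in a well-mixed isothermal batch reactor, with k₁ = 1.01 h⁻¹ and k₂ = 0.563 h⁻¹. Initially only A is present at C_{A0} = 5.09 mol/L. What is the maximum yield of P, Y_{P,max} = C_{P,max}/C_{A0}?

Evaluating C_P at t_opt = ln(k₂/k₁)/(k₂−k₁) gives C_{P,max}/C_{A0} = (k₁/k₂)^[k₂/(k₂−k₁)].
= (1.01/0.563)^(0.563/(0.563−1.01)) = (1.794)^(-1.260) = 0.4790.

0.479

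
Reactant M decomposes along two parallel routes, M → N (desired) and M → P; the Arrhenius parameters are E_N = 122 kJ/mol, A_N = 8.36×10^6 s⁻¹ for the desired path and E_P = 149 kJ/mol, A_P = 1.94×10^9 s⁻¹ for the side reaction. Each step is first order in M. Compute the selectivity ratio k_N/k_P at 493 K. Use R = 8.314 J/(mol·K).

With equal orders, S_{N/P} = k_N/k_P = (A_N/A_P)·exp[(E_P−E_N)/(RT)].
(E_P−E_N)/(RT) = (149−122)×10³/(8.314×493) = 27000/4099 = 6.587.
k_N/k_P = (8.36×10^6/1.94×10^9)·exp(6.587) = 0.004309 × 725.8 = 3.13.

3.13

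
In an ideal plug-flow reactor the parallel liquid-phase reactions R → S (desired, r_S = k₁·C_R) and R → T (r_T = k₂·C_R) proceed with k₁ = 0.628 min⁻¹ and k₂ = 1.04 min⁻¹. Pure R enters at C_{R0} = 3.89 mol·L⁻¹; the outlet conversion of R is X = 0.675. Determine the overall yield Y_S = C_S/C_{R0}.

C_R = C_{R0}(1−X) = 1.264 mol·L⁻¹.
Both paths are first order in R, so the instantaneous fraction to S is constant: dC_S/d(−C_R) = k₁/(k₁+k₂) = 0.3765.
C_S = 0.3765·(C_{R0}−C_R) = 0.3765×2.626 = 0.989 mol·L⁻¹.
Y_S = C_S/C_{R0} = 0.9886/3.89 = 0.254.

0.254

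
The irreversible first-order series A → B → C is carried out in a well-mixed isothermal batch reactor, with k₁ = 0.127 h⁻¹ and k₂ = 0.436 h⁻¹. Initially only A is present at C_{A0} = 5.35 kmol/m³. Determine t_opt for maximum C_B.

3.99 h

For first-order series the maximum of C_B occurs at t_opt = ln(k₂/k₁)/(k₂−k₁).
= ln(0.436/0.127)/(0.436−0.127) = ln(3.433)/0.3090 = 1.233/0.3090 = 3.99 h.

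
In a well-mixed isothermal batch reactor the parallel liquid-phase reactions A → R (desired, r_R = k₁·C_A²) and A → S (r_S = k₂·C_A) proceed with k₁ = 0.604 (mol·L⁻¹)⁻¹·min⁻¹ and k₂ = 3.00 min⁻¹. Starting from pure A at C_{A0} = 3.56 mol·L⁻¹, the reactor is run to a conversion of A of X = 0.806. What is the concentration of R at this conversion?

C_A = C_{A0}(1−X) = 0.6906 mol·L⁻¹.
Along a PFR/batch, dC_S/dC_A = −r_S/(r_R+r_S) = −k₂/(k₂+k₁·C_A).
Integrating from C_{A0} to C_A: C_S = (3.00/0.604)·ln[(3.00+0.604·3.56)/(3.00+0.604·0.691)] = 4.967·ln(5.150/3.417) = 2.038 mol·L⁻¹.
Then C_R = (C_{A0}−C_A) − C_S = 2.869 − 2.038 = 0.8318 mol·L⁻¹.

0.832 mol·L⁻¹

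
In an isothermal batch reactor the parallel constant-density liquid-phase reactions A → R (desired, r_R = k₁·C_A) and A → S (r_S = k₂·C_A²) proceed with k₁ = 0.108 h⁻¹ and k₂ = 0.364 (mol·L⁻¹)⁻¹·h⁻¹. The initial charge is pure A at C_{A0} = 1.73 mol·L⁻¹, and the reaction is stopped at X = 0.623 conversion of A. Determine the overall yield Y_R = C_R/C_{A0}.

C_A = C_{A0}(1−X) = 0.6522 mol·L⁻¹.
Along a PFR/batch, dC_R/dC_A = −r_R/(r_R+r_S) = −k₁/(k₁+k₂·C_A).
Integrating from C_{A0} to C_A: C_R = (0.108/0.364)·ln[(0.108+0.364·1.73)/(0.108+0.364·0.652)] = 0.2967·ln(0.7377/0.3454) = 0.2252 mol·L⁻¹.
Y_R = C_R/C_{A0} = 0.2252/1.73 = 0.130.

0.130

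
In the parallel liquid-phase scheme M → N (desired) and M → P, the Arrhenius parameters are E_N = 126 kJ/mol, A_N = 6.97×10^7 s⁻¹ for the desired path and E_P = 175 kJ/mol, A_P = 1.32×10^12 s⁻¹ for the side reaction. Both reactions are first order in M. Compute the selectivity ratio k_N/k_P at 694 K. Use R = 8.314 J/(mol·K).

Since both paths have the same order in M, the concentration cancels and S_{N/P} = k_N/k_P = (A_N/A_P)·exp[(E_P−E_N)/(RT)].
(E_P−E_N)/(RT) = (175−126)×10³/(8.314×694) = 49000/5770 = 8.492.
k_N/k_P = (6.97×10^7/1.32×10^12)·exp(8.492) = 5.280×10^-5 × 4877 = 0.258.

0.258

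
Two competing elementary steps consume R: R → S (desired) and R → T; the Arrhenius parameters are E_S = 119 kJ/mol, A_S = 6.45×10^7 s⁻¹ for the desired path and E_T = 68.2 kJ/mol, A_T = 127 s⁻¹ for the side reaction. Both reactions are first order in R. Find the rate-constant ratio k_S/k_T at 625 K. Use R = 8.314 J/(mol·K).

28.8

Since both paths have the same order in R, the concentration cancels and S_{S/T} = k_S/k_T = (A_S/A_T)·exp[(E_T−E_S)/(RT)].
(E_T−E_S)/(RT) = (68.2−119)×10³/(8.314×625) = -50800/5196 = -9.776.
k_S/k_T = (6.45×10^7/127)·exp(-9.776) = 5.079×10^5 × 5.678×10^-5 = 28.8.
Since E_S > E_T, raising the temperature improves selectivity toward S.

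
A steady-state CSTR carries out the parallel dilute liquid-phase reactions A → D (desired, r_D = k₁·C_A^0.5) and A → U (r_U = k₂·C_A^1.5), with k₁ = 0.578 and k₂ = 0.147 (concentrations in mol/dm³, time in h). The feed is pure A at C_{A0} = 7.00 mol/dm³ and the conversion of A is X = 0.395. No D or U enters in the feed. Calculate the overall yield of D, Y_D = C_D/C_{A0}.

Exit C_A = C_{A0}(1−X) = 7.00×0.605 = 4.235 mol/dm³.
Rates in a CSTR are evaluated at the outlet concentration: r_D = 0.578×4.235^0.5 = 1.189, r_U = 0.147×4.235^1.5 = 1.281.
Fraction of consumed A going to D: r_D/(r_D+r_U) = 0.4814.
C_D = 0.4814·C_{A0}·X = 0.4814×7.00×0.395 = 1.33 mol/dm³; Y_D = C_D/C_{A0} = 0.190.

0.190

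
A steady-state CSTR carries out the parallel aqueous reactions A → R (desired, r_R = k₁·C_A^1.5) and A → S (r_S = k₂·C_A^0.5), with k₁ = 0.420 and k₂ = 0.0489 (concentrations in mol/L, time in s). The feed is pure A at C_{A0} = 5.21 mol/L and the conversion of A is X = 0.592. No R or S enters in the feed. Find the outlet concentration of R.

2.92 mol/L

Exit C_A = C_{A0}(1−X) = 5.21×0.408 = 2.126 mol/L.
In a CSTR the entire volume is at exit conditions, so r_R = 0.420×2.126^1.5 = 1.302 and r_S = 0.0489×2.126^0.5 = 0.07129.
Fraction of consumed A going to R: r_R/(r_R+r_S) = 0.9481.
C_R = 0.9481·C_{A0}·X = 0.9481×5.21×0.592 = 2.92 mol/L.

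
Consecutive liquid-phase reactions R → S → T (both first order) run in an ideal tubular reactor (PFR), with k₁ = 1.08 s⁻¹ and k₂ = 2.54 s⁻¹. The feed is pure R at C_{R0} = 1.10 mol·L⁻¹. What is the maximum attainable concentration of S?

Evaluating C_S at τ_opt = ln(k₂/k₁)/(k₂−k₁) gives C_{S,max}/C_{R0} = (k₁/k₂)^[k₂/(k₂−k₁)].
= (1.08/2.54)^(2.54/(2.54−1.08)) = (0.4252)^(1.740) = 0.2259.
C_{S,max} = 0.2259×1.10 = 0.248 mol·L⁻¹.

0.248 mol·L⁻¹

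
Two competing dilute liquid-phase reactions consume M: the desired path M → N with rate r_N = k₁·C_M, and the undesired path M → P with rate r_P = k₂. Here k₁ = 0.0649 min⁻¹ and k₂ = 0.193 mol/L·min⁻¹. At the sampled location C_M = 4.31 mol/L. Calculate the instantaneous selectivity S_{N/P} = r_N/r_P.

S_{N/P} = r_N/r_P = (k₁·C_M)/(k₂) = (k₁/k₂)·C_M.
= (0.0649×4.310) / (0.193) = 0.2797/0.1930 = 1.45.

1.45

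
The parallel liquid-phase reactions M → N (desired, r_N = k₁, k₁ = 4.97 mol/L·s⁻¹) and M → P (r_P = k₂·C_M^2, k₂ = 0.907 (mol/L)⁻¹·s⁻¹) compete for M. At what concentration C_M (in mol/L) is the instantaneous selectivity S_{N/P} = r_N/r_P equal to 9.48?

S_{N/P} = (k₁/k₂)·C_M^-2 ⇒ C_M = (S·k₂/k₁)^(-0.5).
= (9.48×0.907/4.97)^(-0.5) = (1.730)^(-0.5) = 0.760 mol/L.

0.760 mol/L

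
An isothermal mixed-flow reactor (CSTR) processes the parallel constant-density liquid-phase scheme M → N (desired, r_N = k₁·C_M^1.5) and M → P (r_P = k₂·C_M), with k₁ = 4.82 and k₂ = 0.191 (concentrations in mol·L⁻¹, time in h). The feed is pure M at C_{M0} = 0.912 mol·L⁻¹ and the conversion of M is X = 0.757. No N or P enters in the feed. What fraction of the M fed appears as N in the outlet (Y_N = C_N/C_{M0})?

Exit C_M = C_{M0}(1−X) = 0.912×0.243 = 0.2216 mol·L⁻¹.
A CSTR operates uniformly at the exit composition, giving r_N = 0.5029 and r_P = 0.04233 (each k·C_M^n at C_M = 0.2216).
Fraction of consumed M going to N: r_N/(r_N+r_P) = 0.9224.
C_N = 0.9224·C_{M0}·X = 0.9224×0.912×0.757 = 0.637 mol·L⁻¹; Y_N = C_N/C_{M0} = 0.698.

0.698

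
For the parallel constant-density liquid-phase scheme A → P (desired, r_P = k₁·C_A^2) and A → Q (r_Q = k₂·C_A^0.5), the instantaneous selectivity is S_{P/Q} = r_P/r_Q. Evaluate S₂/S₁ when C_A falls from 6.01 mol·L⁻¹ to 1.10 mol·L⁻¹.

0.0783

S_{P/Q} = (k₁/k₂)·C_A^1.5, so S₂/S₁ = (C_{A,2}/C_{A,1})^1.5.
= (1.10/6.01)^1.5 = (0.1830)^1.5 = 0.0783.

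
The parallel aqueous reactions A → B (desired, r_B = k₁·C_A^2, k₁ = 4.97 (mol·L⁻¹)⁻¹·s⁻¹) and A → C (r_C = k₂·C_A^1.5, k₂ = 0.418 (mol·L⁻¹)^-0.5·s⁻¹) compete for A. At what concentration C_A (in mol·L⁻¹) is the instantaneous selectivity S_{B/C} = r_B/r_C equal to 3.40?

0.0818 mol·L⁻¹

S_{B/C} = (k₁/k₂)·C_A^0.5 ⇒ C_A = (S·k₂/k₁)^(2).
= (3.40×0.418/4.97)^(2) = (0.2860)^(2) = 0.0818 mol·L⁻¹.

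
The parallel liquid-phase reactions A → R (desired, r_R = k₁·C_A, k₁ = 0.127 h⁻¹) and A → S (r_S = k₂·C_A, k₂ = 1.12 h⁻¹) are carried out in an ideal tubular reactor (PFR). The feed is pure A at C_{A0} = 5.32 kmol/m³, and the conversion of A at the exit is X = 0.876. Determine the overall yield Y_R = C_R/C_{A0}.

C_A = C_{A0}(1−X) = 0.6597 kmol/m³.
Both paths are first order in A, so the instantaneous fraction to R is constant: dC_R/d(−C_A) = k₁/(k₁+k₂) = 0.1018.
C_R = 0.1018·(C_{A0}−C_A) = 0.1018×4.660 = 0.475 kmol/m³.
Y_R = C_R/C_{A0} = 0.4746/5.32 = 0.0892.

0.0892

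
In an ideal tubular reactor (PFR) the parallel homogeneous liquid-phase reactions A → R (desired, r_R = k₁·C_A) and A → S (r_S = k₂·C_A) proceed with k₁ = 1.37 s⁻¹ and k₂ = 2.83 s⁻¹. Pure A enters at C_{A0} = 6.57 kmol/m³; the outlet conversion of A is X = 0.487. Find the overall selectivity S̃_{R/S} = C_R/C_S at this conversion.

0.484

C_A = C_{A0}(1−X) = 3.370 kmol/m³.
Both paths are first order in A, so the instantaneous fraction to R is constant: dC_R/d(−C_A) = k₁/(k₁+k₂) = 0.3262.
C_R = 0.3262·(C_{A0}−C_A) = 0.3262×3.200 = 1.04 kmol/m³.
C_S = (C_{A0}−C_A)−C_R = 2.156 kmol/m³; S̃_{R/S} = 1.044/2.156 = 0.484.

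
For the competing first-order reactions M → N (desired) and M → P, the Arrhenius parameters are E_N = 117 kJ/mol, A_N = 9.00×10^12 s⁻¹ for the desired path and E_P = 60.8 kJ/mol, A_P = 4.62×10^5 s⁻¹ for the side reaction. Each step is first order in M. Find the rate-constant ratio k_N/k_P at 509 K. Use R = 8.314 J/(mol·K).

33.3

With equal orders, S_{N/P} = k_N/k_P = (A_N/A_P)·exp[(E_P−E_N)/(RT)].
(E_P−E_N)/(RT) = (60.8−117)×10³/(8.314×509) = -56200/4232 = -13.28.
k_N/k_P = (9.00×10^12/4.62×10^5)·exp(-13.28) = 1.948×10^7 × 1.708×10^-6 = 33.3.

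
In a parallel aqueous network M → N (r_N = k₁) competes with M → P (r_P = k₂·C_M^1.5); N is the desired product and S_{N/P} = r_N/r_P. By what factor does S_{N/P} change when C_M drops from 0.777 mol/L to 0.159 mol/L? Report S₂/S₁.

S_{N/P} = (k₁/k₂)·C_M^-1.5, so S₂/S₁ = (C_{M,2}/C_{M,1})^-1.5.
= (0.159/0.777)^(-1.5) = (0.2046)^(-1.5) = 10.8.
Selectivity toward N rises as C_M falls — low-concentration operation is favoured.

10.8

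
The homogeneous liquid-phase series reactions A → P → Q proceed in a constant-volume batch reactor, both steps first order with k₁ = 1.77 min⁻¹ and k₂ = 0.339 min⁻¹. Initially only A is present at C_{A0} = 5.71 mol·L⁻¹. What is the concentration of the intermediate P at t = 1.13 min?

The intermediate concentration in a first-order A→B→C sequence is C_P = k₁C_{A0}(e^(−k₁t) − e^(−k₂t))/(k₂−k₁).
e^(−k₁t) = e^(−1.77×1.13) = e^(−2.000) = 0.1353; e^(−k₂t) = e^(−0.3831) = 0.6818.
C_P = 1.77×5.71/(0.339−1.77) × (0.1353−0.6818) = (-7.063)×(-0.5464) = 3.859 mol·L⁻¹.

3.86 mol·L⁻¹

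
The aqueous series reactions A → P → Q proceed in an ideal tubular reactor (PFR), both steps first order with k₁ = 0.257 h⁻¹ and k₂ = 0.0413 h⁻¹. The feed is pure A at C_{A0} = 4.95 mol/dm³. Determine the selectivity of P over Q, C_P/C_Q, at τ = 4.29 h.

For first-order series with pure A initially, C_P(τ) = k₁C_{A0}/(k₂−k₁)·(e^(−k₁τ) − e^(−k₂τ)).
e^(−k₁τ) = e^(−0.257×4.29) = e^(−1.103) = 0.3320; e^(−k₂τ) = e^(−0.1772) = 0.8376.
C_P = 0.257×4.95/(0.0413−0.257) × (0.3320−0.8376) = (-5.898)×(-0.5056) = 2.982 mol/dm³.
C_A = C_{A0}e^(−k₁τ) = 1.644 mol/dm³, so C_Q = C_{A0}−C_A−C_P = 0.3245 mol/dm³; C_P/C_Q = 9.19.

9.19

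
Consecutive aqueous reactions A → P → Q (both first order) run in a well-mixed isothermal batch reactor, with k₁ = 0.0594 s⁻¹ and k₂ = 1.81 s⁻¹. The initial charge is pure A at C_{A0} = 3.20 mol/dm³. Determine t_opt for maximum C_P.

For first-order series the maximum of C_P occurs at t_opt = ln(k₂/k₁)/(k₂−k₁).
= ln(1.81/0.0594)/(1.81−0.0594) = ln(30.47)/1.751 = 3.417/1.751 = 1.95 s.

1.95 s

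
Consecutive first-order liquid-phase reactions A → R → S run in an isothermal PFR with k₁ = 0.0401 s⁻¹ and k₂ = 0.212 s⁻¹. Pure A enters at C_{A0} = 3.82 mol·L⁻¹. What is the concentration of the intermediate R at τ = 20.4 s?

0.381 mol·L⁻¹

For first-order series with pure A initially, C_R(τ) = k₁C_{A0}/(k₂−k₁)·(e^(−k₁τ) − e^(−k₂τ)).
e^(−k₁τ) = e^(−0.0401×20.4) = e^(−0.8180) = 0.4413; e^(−k₂τ) = e^(−4.325) = 0.01324.
C_R = 0.0401×3.82/(0.212−0.0401) × (0.4413−0.01324) = 0.8911×0.4281 = 0.3814 mol·L⁻¹.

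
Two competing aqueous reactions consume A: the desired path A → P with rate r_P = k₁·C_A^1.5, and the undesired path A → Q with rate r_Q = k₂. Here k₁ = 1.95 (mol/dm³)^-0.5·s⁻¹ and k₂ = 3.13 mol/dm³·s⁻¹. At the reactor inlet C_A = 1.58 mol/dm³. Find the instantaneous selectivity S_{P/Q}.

1.24

S_{P/Q} = r_P/r_Q = (k₁·C_A^1.5)/(k₂) = (k₁/k₂)·C_A^1.5.
= (1.95×1.580^1.5) / (3.13) = 3.873/3.130 = 1.24.
Since the desired path is higher order in A, keeping C_A high (PFR or concentrated feed) favours P.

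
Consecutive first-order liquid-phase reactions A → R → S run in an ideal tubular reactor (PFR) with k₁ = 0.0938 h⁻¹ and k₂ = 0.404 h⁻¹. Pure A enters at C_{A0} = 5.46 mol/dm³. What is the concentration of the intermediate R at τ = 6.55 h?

0.776 mol/dm³

For first-order series with pure A initially, C_R(τ) = k₁C_{A0}/(k₂−k₁)·(e^(−k₁τ) − e^(−k₂τ)).
e^(−k₁τ) = e^(−0.0938×6.55) = e^(−0.6144) = 0.5410; e^(−k₂τ) = e^(−2.646) = 0.07092.
C_R = 0.0938×5.46/(0.404−0.0938) × (0.5410−0.07092) = 1.651×0.4701 = 0.7761 mol/dm³.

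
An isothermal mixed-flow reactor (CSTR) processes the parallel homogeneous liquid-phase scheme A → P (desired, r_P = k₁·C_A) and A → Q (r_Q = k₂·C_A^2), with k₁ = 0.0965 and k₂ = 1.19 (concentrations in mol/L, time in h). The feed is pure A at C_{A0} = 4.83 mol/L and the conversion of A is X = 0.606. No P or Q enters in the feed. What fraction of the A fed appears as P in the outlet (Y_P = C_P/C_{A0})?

0.0248

Exit C_A = C_{A0}(1−X) = 4.83×0.394 = 1.903 mol/L.
Rates in a CSTR are evaluated at the outlet concentration: r_P = 0.0965×1.903 = 0.1836, r_Q = 1.19×1.903^2 = 4.310.
Fraction of consumed A going to P: r_P/(r_P+r_Q) = 0.04087.
C_P = 0.04087·C_{A0}·X = 0.04087×4.83×0.606 = 0.120 mol/L; Y_P = C_P/C_{A0} = 0.0248.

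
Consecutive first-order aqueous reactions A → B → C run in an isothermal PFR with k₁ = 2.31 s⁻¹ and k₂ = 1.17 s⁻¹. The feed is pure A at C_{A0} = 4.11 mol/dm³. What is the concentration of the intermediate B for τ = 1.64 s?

Solving the coupled first-order balances gives C_B(τ) = [k₁/(k₂−k₁)]·C_{A0}·(e^(−k₁τ) − e^(−k₂τ)).
e^(−k₁τ) = e^(−2.31×1.64) = e^(−3.788) = 0.02263; e^(−k₂τ) = e^(−1.919) = 0.1468.
C_B = 2.31×4.11/(1.17−2.31) × (0.02263−0.1468) = (-8.328)×(-0.1242) = 1.034 mol/dm³.

1.03 mol/dm³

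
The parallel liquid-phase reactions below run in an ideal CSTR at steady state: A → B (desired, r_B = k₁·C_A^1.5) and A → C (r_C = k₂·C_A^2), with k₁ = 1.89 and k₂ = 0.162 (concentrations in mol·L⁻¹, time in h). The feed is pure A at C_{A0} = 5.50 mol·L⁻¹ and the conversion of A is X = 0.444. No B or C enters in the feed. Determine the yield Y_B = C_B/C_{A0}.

Exit C_A = C_{A0}(1−X) = 5.50×0.556 = 3.058 mol·L⁻¹.
A CSTR operates uniformly at the exit composition, giving r_B = 10.11 and r_C = 1.515 (each k·C_A^n at C_A = 3.058).
Fraction of consumed A going to B: r_B/(r_B+r_C) = 0.8696.
C_B = 0.8696·C_{A0}·X = 0.8696×5.50×0.444 = 2.12 mol·L⁻¹; Y_B = C_B/C_{A0} = 0.386.

0.386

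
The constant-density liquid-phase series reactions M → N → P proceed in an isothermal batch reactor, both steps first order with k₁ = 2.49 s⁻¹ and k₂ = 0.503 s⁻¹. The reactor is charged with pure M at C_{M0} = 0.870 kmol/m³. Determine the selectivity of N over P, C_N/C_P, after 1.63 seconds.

1.17

The intermediate concentration in a first-order A→B→C sequence is C_N = k₁C_{M0}(e^(−k₁t) − e^(−k₂t))/(k₂−k₁).
e^(−k₁t) = e^(−2.49×1.63) = e^(−4.059) = 0.01727; e^(−k₂t) = e^(−0.8199) = 0.4405.
C_N = 2.49×0.870/(0.503−2.49) × (0.01727−0.4405) = (-1.090)×(-0.4232) = 0.4614 kmol/m³.
C_M = C_{M0}e^(−k₁t) = 0.01503 kmol/m³, so C_P = C_{M0}−C_M−C_N = 0.3936 kmol/m³; C_N/C_P = 1.17.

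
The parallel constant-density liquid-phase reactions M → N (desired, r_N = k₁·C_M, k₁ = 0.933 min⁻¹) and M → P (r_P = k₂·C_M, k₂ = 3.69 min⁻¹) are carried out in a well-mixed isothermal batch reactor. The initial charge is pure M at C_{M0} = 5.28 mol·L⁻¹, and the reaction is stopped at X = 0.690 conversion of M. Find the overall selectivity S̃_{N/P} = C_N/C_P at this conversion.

C_M = C_{M0}(1−X) = 1.637 mol·L⁻¹.
Both paths are first order in M, so the instantaneous fraction to N is constant: dC_N/d(−C_M) = k₁/(k₁+k₂) = 0.2018.
C_N = 0.2018·(C_{M0}−C_M) = 0.2018×3.643 = 0.735 mol·L⁻¹.
C_P = (C_{M0}−C_M)−C_N = 2.908 mol·L⁻¹; S̃_{N/P} = 0.7353/2.908 = 0.253.

0.253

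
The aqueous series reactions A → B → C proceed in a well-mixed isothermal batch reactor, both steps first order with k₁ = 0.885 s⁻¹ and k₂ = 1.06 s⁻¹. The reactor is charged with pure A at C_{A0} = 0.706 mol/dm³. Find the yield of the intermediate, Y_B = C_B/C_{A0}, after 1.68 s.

The intermediate concentration in a first-order A→B→C sequence is C_B = k₁C_{A0}(e^(−k₁t) − e^(−k₂t))/(k₂−k₁).
e^(−k₁t) = e^(−0.885×1.68) = e^(−1.487) = 0.2261; e^(−k₂t) = e^(−1.781) = 0.1685.
C_B = 0.885×0.706/(1.06−0.885) × (0.2261−0.1685) = 3.570×0.05759 = 0.2056 mol/dm³.
Y_B = C_B/C_{A0} = 0.2056/0.706 = 0.291.

0.291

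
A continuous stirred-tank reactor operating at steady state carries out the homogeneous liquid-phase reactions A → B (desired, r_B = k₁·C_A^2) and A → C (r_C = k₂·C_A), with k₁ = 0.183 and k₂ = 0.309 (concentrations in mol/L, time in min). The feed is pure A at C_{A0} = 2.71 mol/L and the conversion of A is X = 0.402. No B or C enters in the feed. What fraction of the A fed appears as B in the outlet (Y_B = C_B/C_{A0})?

Exit C_A = C_{A0}(1−X) = 2.71×0.598 = 1.621 mol/L.
Rates in a CSTR are evaluated at the outlet concentration: r_B = 0.183×1.621^2 = 0.4806, r_C = 0.309×1.621 = 0.5008.
Fraction of consumed A going to B: r_B/(r_B+r_C) = 0.4897.
C_B = 0.4897·C_{A0}·X = 0.4897×2.71×0.402 = 0.534 mol/L; Y_B = C_B/C_{A0} = 0.197.

0.197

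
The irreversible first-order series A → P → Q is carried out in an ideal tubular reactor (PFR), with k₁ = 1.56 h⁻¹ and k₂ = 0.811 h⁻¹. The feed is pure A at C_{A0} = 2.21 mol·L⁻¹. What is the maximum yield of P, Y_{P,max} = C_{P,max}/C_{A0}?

For a first-order series the maximum intermediate yield is C_{P,max}/C_{A0} = (k₁/k₂)^[k₂/(k₂−k₁)].
= (1.56/0.811)^(0.811/(0.811−1.56)) = (1.924)^(-1.083) = 0.4925.

0.492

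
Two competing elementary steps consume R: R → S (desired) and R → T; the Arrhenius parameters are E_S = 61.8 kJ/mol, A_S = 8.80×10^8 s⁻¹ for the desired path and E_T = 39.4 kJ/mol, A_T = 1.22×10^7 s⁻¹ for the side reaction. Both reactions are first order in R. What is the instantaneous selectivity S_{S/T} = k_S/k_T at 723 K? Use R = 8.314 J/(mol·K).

k_S/k_T = (A_S/A_T)·exp[−(E_S−E_T)/(RT)] = (A_S/A_T)·exp[(E_T−E_S)/(RT)].
(E_T−E_S)/(RT) = (39.4−61.8)×10³/(8.314×723) = -22400/6011 = -3.726.
k_S/k_T = (8.80×10^8/1.22×10^7)·exp(-3.726) = 72.13 × 0.02408 = 1.74.

1.74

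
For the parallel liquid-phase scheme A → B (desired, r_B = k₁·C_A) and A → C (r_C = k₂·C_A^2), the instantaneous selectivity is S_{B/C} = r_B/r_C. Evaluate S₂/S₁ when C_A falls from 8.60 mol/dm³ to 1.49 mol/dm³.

S_{B/C} = (k₁/k₂)·C_A⁻¹, so S₂/S₁ = (C_{A,2}/C_{A,1})⁻¹.
= 8.60/1.49 = 5.77.

5.77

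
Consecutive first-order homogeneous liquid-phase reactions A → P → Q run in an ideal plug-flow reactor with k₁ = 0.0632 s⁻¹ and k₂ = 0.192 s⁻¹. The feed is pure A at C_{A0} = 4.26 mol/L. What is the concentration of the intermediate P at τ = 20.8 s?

0.523 mol/L

For first-order series with pure A initially, C_P(τ) = k₁C_{A0}/(k₂−k₁)·(e^(−k₁τ) − e^(−k₂τ)).
e^(−k₁τ) = e^(−0.0632×20.8) = e^(−1.315) = 0.2686; e^(−k₂τ) = e^(−3.994) = 0.01843.
C_P = 0.0632×4.26/(0.192−0.0632) × (0.2686−0.01843) = 2.090×0.2502 = 0.5229 mol/L.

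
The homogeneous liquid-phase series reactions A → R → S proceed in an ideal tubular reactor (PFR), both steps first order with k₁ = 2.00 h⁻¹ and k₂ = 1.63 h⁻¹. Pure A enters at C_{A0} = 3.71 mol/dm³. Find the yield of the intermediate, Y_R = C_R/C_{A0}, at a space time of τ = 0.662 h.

For first-order series with pure A initially, C_R(τ) = k₁C_{A0}/(k₂−k₁)·(e^(−k₁τ) − e^(−k₂τ)).
e^(−k₁τ) = e^(−2.00×0.662) = e^(−1.324) = 0.2661; e^(−k₂τ) = e^(−1.079) = 0.3399.
C_R = 2.00×3.71/(1.63−2.00) × (0.2661−0.3399) = (-20.05)×(-0.07385) = 1.481 mol/dm³.
Y_R = C_R/C_{A0} = 1.481/3.71 = 0.399.

0.399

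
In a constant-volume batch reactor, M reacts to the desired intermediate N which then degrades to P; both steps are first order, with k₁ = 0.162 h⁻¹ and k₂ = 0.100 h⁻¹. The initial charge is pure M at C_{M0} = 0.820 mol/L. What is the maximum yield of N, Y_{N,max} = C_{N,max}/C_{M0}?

For a first-order series the maximum intermediate yield is C_{N,max}/C_{M0} = (k₁/k₂)^[k₂/(k₂−k₁)].
= (0.162/0.100)^(0.100/(0.100−0.162)) = (1.620)^(-1.613) = 0.4593.

0.459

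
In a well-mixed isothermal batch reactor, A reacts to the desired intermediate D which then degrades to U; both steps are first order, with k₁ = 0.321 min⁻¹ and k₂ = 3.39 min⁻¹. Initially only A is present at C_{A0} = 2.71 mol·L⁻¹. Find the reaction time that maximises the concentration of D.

0.768 min

Setting dC_D/dt = 0 gives t_opt = ln(k₂/k₁)/(k₂−k₁).
= ln(3.39/0.321)/(3.39−0.321) = ln(10.56)/3.069 = 2.357/3.069 = 0.768 min.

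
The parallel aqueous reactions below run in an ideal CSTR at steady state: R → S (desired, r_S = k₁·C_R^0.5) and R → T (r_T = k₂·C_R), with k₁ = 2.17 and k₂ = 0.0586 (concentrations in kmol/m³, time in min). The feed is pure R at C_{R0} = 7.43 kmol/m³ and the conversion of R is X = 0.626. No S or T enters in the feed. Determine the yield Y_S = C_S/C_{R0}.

Exit C_R = C_{R0}(1−X) = 7.43×0.374 = 2.779 kmol/m³.
Rates in a CSTR are evaluated at the outlet concentration: r_S = 2.17×2.779^0.5 = 3.617, r_T = 0.0586×2.779 = 0.1628.
Fraction of consumed R going to S: r_S/(r_S+r_T) = 0.9569.
C_S = 0.9569·C_{R0}·X = 0.9569×7.43×0.626 = 4.45 kmol/m³; Y_S = C_S/C_{R0} = 0.599.

0.599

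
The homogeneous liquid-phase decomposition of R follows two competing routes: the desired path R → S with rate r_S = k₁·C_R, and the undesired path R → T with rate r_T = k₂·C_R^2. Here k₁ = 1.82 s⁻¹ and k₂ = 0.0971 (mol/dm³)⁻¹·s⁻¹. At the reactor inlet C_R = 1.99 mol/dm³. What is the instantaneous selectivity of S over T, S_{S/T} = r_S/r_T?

S_{S/T} = r_S/r_T = (k₁·C_R)/(k₂·C_R^2) = (k₁/k₂)·C_R⁻¹.
= (1.82×1.990) / (0.0971×1.990^2) = 3.622/0.3845 = 9.42.
The undesired path is higher order in R, so low C_R (CSTR or dilute feed) favours S.

9.42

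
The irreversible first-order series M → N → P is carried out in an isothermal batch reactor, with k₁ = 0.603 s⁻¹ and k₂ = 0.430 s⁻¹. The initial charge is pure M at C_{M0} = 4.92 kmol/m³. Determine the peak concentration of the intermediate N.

2.12 kmol/m³

For a first-order series the maximum intermediate yield is C_{N,max}/C_{M0} = (k₁/k₂)^[k₂/(k₂−k₁)].
= (0.603/0.430)^(0.430/(0.430−0.603)) = (1.402)^(-2.486) = 0.4315.
C_{N,max} = 0.4315×4.92 = 2.12 kmol/m³.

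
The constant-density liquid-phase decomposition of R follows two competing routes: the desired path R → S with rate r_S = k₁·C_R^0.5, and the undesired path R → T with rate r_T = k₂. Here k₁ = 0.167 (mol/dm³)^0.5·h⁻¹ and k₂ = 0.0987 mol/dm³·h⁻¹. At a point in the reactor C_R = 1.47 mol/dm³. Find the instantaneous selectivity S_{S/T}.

2.05

S_{S/T} = r_S/r_T = (k₁·C_R^0.5)/(k₂) = (k₁/k₂)·C_R^0.5.
= (0.167×1.470^0.5) / (0.0987) = 0.2025/0.09870 = 2.05.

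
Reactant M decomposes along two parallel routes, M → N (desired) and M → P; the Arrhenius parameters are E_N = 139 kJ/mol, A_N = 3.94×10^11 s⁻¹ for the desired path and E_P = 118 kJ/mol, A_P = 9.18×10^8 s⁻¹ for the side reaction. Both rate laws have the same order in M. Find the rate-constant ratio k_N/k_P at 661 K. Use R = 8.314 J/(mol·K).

Since both paths have the same order in M, the concentration cancels and S_{N/P} = k_N/k_P = (A_N/A_P)·exp[(E_P−E_N)/(RT)].
(E_P−E_N)/(RT) = (118−139)×10³/(8.314×661) = -21000/5496 = -3.821.
k_N/k_P = (3.94×10^11/9.18×10^8)·exp(-3.821) = 429.2 × 0.02190 = 9.40.
Since E_N > E_P, raising the temperature improves selectivity toward N.

9.40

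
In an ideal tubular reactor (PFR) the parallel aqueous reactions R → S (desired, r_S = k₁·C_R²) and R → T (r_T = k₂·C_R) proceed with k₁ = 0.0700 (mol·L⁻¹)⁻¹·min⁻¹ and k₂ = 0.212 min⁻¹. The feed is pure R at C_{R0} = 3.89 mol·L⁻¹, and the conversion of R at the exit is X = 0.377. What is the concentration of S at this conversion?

C_R = C_{R0}(1−X) = 2.423 mol·L⁻¹.
Along a PFR/batch, dC_T/dC_R = −r_T/(r_S+r_T) = −k₂/(k₂+k₁·C_R).
Integrating from C_{R0} to C_R: C_T = (0.212/0.0700)·ln[(0.212+0.0700·3.89)/(0.212+0.0700·2.42)] = 3.029·ln(0.4843/0.3816) = 0.7215 mol·L⁻¹.
Then C_S = (C_{R0}−C_R) − C_T = 1.467 − 0.7215 = 0.7451 mol·L⁻¹.

0.745 mol·L⁻¹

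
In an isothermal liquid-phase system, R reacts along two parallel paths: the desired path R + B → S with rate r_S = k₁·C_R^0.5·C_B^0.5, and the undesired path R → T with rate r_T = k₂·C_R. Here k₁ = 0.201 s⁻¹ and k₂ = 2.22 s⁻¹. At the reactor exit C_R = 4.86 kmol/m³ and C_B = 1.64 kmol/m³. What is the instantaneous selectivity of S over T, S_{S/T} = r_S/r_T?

S_{S/T} = r_S/r_T = (k₁·C_R^0.5·C_B^0.5)/(k₂·C_R) = (k₁/k₂)·C_R^-0.5·C_B^0.5.
= (0.201×4.860^0.5×1.640^0.5) / (2.22×4.860) = 0.5675/10.79 = 0.0526.
The undesired path is higher order in R, so low C_R (CSTR or dilute feed) favours S.

0.0526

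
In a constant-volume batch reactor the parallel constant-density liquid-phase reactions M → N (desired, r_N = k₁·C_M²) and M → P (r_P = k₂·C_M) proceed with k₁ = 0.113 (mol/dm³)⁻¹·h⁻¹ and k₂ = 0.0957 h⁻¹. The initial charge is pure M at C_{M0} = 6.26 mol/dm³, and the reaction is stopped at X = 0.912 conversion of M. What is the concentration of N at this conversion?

4.33 mol/dm³

C_M = C_{M0}(1−X) = 0.5509 mol/dm³.
Along a PFR/batch, dC_P/dC_M = −r_P/(r_N+r_P) = −k₂/(k₂+k₁·C_M).
Integrating from C_{M0} to C_M: C_P = (0.0957/0.113)·ln[(0.0957+0.113·6.26)/(0.0957+0.113·0.551)] = 0.8469·ln(0.8031/0.1579) = 1.377 mol/dm³.
Then C_N = (C_{M0}−C_M) − C_P = 5.709 − 1.377 = 4.332 mol/dm³.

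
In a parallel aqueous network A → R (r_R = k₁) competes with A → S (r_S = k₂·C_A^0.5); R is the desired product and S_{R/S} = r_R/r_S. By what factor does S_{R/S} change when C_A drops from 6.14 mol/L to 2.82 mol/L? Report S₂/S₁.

S_{R/S} = (k₁/k₂)·C_A^-0.5, so S₂/S₁ = (C_{A,2}/C_{A,1})^-0.5.
= (2.82/6.14)^(-0.5) = (0.4593)^(-0.5) = 1.48.
Selectivity toward R rises as C_A falls — low-concentration operation is favoured.

1.48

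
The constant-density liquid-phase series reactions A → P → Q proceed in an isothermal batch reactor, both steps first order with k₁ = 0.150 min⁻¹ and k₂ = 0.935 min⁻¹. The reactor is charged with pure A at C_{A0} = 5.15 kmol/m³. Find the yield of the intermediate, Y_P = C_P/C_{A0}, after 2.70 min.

Solving the coupled first-order balances gives C_P(t) = [k₁/(k₂−k₁)]·C_{A0}·(e^(−k₁t) − e^(−k₂t)).
e^(−k₁t) = e^(−0.150×2.70) = e^(−0.4050) = 0.6670; e^(−k₂t) = e^(−2.525) = 0.08010.
C_P = 0.150×5.15/(0.935−0.150) × (0.6670−0.08010) = 0.9841×0.5869 = 0.5775 kmol/m³.
Y_P = C_P/C_{A0} = 0.5775/5.15 = 0.112.

0.112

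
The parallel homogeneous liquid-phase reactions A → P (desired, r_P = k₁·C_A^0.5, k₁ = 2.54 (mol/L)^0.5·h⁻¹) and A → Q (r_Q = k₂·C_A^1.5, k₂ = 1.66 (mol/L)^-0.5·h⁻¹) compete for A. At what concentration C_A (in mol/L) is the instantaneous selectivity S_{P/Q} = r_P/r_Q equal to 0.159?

9.62 mol/L

S_{P/Q} = (k₁/k₂)·C_A⁻¹ ⇒ C_A = (S·k₂/k₁)^(-1).
= (0.159×1.66/2.54)^(-1) = (0.1039)^(-1) = 9.62 mol/L.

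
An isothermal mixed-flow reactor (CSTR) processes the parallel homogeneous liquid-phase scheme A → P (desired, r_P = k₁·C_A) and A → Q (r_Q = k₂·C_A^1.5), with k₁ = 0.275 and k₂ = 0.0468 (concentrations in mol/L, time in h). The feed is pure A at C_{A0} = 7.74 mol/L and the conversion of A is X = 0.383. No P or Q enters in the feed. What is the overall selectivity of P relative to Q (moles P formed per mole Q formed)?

2.69

Exit C_A = C_{A0}(1−X) = 7.74×0.617 = 4.776 mol/L.
In a CSTR the entire volume is at exit conditions, so r_P = 0.275×4.776 = 1.313 and r_Q = 0.0468×4.776^1.5 = 0.4884.
Overall selectivity = C_P/C_Q = r_Pτ/(r_Qτ) = r_P/r_Q = 2.69.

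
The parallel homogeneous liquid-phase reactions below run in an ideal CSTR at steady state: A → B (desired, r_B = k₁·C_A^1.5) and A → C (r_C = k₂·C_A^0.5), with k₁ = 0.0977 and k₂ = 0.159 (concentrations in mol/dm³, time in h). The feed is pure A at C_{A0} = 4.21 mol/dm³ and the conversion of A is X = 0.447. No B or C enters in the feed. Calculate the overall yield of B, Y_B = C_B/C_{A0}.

0.263

Exit C_A = C_{A0}(1−X) = 4.21×0.553 = 2.328 mol/dm³.
Rates in a CSTR are evaluated at the outlet concentration: r_B = 0.0977×2.328^1.5 = 0.3471, r_C = 0.159×2.328^0.5 = 0.2426.
Fraction of consumed A going to B: r_B/(r_B+r_C) = 0.5886.
C_B = 0.5886·C_{A0}·X = 0.5886×4.21×0.447 = 1.11 mol/dm³; Y_B = C_B/C_{A0} = 0.263.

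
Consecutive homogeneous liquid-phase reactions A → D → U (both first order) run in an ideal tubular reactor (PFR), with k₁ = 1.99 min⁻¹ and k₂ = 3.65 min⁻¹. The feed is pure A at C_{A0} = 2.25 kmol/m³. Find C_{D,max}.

0.593 kmol/m³

For a first-order series the maximum intermediate yield is C_{D,max}/C_{A0} = (k₁/k₂)^[k₂/(k₂−k₁)].
= (1.99/3.65)^(3.65/(3.65−1.99)) = (0.5452)^(2.199) = 0.2635.
C_{D,max} = 0.2635×2.25 = 0.593 kmol/m³.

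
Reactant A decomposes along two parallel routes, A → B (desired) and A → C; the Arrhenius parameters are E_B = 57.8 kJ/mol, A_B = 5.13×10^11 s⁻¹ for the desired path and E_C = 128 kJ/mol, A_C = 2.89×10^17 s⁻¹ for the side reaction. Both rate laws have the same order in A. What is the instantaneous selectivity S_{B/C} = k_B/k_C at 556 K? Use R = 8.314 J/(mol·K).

k_B/k_C = (A_B/A_C)·exp[−(E_B−E_C)/(RT)] = (A_B/A_C)·exp[(E_C−E_B)/(RT)].
(E_C−E_B)/(RT) = (128−57.8)×10³/(8.314×556) = 70200/4623 = 15.19.
k_B/k_C = (5.13×10^11/2.89×10^17)·exp(15.19) = 1.775×10^-6 × 3.939×10^6 = 6.99.
Since E_B < E_C, lowering the temperature improves selectivity toward B.

6.99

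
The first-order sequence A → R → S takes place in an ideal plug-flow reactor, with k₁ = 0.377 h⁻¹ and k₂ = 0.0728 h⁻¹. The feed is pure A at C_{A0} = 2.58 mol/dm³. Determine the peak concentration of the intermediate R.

At the optimum, C_{R,max}/C_{A0} = (k₁/k₂)^[k₂/(k₂−k₁)].
= (0.377/0.0728)^(0.0728/(0.0728−0.377)) = (5.179)^(-0.2393) = 0.6746.
C_{R,max} = 0.6746×2.58 = 1.74 mol/dm³.

1.74 mol/dm³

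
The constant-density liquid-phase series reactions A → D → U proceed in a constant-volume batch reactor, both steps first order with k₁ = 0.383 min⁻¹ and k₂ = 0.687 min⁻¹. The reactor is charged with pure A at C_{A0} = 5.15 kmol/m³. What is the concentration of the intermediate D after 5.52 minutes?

0.637 kmol/m³

Solving the coupled first-order balances gives C_D(t) = [k₁/(k₂−k₁)]·C_{A0}·(e^(−k₁t) − e^(−k₂t)).
e^(−k₁t) = e^(−0.383×5.52) = e^(−2.114) = 0.1207; e^(−k₂t) = e^(−3.792) = 0.02255.
C_D = 0.383×5.15/(0.687−0.383) × (0.1207−0.02255) = 6.488×0.09819 = 0.6371 kmol/m³.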